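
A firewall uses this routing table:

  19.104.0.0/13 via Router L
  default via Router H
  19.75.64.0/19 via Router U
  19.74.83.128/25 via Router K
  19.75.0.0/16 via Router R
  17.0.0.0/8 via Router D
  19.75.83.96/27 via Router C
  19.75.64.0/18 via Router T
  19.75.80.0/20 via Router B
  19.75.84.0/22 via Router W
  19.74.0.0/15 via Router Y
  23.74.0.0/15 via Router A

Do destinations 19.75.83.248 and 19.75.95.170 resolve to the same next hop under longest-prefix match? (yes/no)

yes

19.75.83.248: longest match 19.75.80.0/20 -> Router B
19.75.95.170: longest match 19.75.80.0/20 -> Router B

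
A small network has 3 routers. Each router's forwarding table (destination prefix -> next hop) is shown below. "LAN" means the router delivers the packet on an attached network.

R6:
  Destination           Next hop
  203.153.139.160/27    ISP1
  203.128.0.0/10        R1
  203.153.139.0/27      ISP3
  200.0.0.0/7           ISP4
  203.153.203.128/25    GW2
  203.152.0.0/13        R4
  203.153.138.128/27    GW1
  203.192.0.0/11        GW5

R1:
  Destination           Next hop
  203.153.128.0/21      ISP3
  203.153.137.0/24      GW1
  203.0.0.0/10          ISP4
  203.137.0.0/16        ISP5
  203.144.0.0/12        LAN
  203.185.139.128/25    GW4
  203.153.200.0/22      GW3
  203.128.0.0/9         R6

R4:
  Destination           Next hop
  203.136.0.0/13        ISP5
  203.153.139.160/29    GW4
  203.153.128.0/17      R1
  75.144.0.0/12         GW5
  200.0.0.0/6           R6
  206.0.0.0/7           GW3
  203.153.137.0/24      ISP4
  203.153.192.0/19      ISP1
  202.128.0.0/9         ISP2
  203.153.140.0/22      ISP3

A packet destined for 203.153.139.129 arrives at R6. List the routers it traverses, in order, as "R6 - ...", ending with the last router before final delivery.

R6 - R4 - R1

At R6: longest match for 203.153.139.129 is 203.152.0.0/13 -> R4
At R4: longest match for 203.153.139.129 is 203.153.128.0/17 -> R1
At R1: longest match for 203.153.139.129 is 203.144.0.0/12 -> LAN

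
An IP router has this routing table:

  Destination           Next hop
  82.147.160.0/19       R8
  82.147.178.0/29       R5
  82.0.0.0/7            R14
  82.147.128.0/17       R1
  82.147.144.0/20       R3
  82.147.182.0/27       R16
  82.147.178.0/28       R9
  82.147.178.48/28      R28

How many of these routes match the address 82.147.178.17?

Prefixes containing 82.147.178.17:
  82.0.0.0/7 (82.0.0.0 - 83.255.255.255)
  82.147.128.0/17 (82.147.128.0 - 82.147.255.255)
  82.147.160.0/19 (82.147.160.0 - 82.147.191.255)
Total matching entries: 3.

3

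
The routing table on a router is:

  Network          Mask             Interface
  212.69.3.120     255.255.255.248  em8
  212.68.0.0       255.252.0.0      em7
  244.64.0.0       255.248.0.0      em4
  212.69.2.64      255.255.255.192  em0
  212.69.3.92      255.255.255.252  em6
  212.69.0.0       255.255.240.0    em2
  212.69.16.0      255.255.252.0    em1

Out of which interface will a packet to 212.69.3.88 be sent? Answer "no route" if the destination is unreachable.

Routes whose prefix contains 212.69.3.88:
  212.68.0.0/14 (212.68.0.0 - 212.71.255.255) -> em7
  212.69.0.0/20 (212.69.0.0 - 212.69.15.255) -> em2
More-specific entries that do NOT match:
  212.69.3.92/30 (212.69.3.92 - 212.69.3.95) does not contain 212.69.3.88
  212.69.3.120/29 (212.69.3.120 - 212.69.3.127) does not contain 212.69.3.88
  212.69.2.64/26 (212.69.2.64 - 212.69.2.127) does not contain 212.69.3.88
  212.69.16.0/22 (212.69.16.0 - 212.69.19.255) does not contain 212.69.3.88
Longest matching prefix is /20 -> interface em2.

em2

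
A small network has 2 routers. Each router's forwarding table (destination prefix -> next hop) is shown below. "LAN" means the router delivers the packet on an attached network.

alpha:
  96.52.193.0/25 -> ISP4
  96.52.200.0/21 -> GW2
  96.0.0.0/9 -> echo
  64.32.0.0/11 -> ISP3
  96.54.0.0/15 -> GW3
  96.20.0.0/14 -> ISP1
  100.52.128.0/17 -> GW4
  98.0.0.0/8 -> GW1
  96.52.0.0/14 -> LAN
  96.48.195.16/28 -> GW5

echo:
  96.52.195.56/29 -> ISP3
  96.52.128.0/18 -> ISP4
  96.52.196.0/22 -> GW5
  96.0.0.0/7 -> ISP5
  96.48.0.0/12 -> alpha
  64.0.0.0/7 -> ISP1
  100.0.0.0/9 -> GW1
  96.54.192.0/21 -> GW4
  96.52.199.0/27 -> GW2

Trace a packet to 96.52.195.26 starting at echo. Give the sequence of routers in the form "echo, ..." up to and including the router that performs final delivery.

echo, alpha

At echo: longest match for 96.52.195.26 is 96.48.0.0/12 -> alpha
At alpha: longest match for 96.52.195.26 is 96.52.0.0/14 -> LAN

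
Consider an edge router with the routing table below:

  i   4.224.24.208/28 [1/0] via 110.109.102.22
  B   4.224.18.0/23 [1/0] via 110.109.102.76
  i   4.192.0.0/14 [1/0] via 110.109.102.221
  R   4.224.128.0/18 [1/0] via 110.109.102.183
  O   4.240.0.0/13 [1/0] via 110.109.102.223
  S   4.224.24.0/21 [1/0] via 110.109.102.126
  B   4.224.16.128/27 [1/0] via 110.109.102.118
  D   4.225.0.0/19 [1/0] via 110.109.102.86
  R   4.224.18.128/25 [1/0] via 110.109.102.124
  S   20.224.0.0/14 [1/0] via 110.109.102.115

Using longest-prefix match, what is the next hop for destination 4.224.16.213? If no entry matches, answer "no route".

no route

No entry's prefix contains 4.224.16.213; there is no default route.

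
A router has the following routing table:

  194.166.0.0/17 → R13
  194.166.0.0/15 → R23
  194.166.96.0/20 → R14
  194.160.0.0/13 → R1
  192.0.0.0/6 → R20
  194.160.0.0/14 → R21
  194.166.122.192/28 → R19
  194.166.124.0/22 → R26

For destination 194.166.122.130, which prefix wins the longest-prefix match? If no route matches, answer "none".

194.166.0.0/17

Entries matching 194.166.122.130:
  192.0.0.0/6 (192.0.0.0 - 195.255.255.255)
  194.160.0.0/13 (194.160.0.0 - 194.167.255.255)
  194.166.0.0/15 (194.166.0.0 - 194.167.255.255)
  194.166.0.0/17 (194.166.0.0 - 194.166.127.255)
Most specific is 194.166.0.0/17.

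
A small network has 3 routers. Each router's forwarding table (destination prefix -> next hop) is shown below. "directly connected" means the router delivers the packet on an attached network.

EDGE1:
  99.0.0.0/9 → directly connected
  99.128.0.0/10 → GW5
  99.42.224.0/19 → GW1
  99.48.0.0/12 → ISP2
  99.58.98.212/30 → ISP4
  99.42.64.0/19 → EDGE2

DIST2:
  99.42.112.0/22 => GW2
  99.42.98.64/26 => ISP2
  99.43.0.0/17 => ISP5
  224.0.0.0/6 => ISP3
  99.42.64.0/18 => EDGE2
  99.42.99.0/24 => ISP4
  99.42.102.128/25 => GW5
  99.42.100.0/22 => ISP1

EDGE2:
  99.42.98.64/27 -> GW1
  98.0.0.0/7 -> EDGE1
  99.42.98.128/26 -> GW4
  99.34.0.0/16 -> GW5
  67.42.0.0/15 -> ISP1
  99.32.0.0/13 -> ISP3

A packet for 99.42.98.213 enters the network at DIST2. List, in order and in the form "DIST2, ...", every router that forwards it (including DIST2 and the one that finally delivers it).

At DIST2: longest match for 99.42.98.213 is 99.42.64.0/18 -> EDGE2
At EDGE2: longest match for 99.42.98.213 is 98.0.0.0/7 -> EDGE1
At EDGE1: longest match for 99.42.98.213 is 99.0.0.0/9 -> directly connected

DIST2, EDGE2, EDGE1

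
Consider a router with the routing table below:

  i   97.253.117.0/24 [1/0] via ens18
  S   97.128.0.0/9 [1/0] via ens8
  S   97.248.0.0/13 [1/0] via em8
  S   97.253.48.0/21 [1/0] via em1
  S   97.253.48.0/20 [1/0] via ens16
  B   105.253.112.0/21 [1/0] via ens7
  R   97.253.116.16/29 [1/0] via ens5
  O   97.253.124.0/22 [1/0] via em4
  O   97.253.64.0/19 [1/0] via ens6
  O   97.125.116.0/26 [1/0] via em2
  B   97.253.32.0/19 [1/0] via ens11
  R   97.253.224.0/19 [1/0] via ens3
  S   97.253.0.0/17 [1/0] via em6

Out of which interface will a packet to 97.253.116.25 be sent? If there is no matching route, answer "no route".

Routes whose prefix contains 97.253.116.25:
  97.128.0.0/9 (97.128.0.0 - 97.255.255.255) -> ens8
  97.248.0.0/13 (97.248.0.0 - 97.255.255.255) -> em8
  97.253.0.0/17 (97.253.0.0 - 97.253.127.255) -> em6
More-specific entries that do NOT match:
  97.253.116.16/29 (97.253.116.16 - 97.253.116.23) does not contain 97.253.116.25
  97.125.116.0/26 (97.125.116.0 - 97.125.116.63) does not contain 97.253.116.25
  97.253.117.0/24 (97.253.117.0 - 97.253.117.255) does not contain 97.253.116.25
  97.253.124.0/22 (97.253.124.0 - 97.253.127.255) does not contain 97.253.116.25
  97.253.48.0/21 (97.253.48.0 - 97.253.55.255) does not contain 97.253.116.25
  105.253.112.0/21 (105.253.112.0 - 105.253.119.255) does not contain 97.253.116.25
  97.253.48.0/20 (97.253.48.0 - 97.253.63.255) does not contain 97.253.116.25
  97.253.64.0/19 (97.253.64.0 - 97.253.95.255) does not contain 97.253.116.25
  97.253.32.0/19 (97.253.32.0 - 97.253.63.255) does not contain 97.253.116.25
  97.253.224.0/19 (97.253.224.0 - 97.253.255.255) does not contain 97.253.116.25
Longest matching prefix is /17 -> interface em6.

em6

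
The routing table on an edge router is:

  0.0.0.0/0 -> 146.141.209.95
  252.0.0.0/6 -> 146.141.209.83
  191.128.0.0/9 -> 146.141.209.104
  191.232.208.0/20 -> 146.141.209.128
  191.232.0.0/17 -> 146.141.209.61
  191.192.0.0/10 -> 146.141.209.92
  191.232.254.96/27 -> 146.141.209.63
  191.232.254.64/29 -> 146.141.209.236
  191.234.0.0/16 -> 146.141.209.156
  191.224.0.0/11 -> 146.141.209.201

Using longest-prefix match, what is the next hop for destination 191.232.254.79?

146.141.209.201

Routes whose prefix contains 191.232.254.79:
  0.0.0.0/0 (default, matches everything) -> 146.141.209.95
  191.128.0.0/9 (191.128.0.0 - 191.255.255.255) -> 146.141.209.104
  191.192.0.0/10 (191.192.0.0 - 191.255.255.255) -> 146.141.209.92
  191.224.0.0/11 (191.224.0.0 - 191.255.255.255) -> 146.141.209.201
More-specific entries that do NOT match:
  191.232.254.64/29 (191.232.254.64 - 191.232.254.71) does not contain 191.232.254.79
  191.232.254.96/27 (191.232.254.96 - 191.232.254.127) does not contain 191.232.254.79
  191.232.208.0/20 (191.232.208.0 - 191.232.223.255) does not contain 191.232.254.79
  191.232.0.0/17 (191.232.0.0 - 191.232.127.255) does not contain 191.232.254.79
  191.234.0.0/16 (191.234.0.0 - 191.234.255.255) does not contain 191.232.254.79
Longest matching prefix is /11 -> next hop 146.141.209.201.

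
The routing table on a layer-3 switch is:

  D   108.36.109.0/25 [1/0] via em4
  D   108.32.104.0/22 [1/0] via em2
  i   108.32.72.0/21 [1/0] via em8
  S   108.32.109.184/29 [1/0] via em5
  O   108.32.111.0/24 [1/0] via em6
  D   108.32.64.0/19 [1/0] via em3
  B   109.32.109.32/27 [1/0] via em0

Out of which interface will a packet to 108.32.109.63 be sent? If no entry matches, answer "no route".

no route

No entry's prefix contains 108.32.109.63; there is no default route.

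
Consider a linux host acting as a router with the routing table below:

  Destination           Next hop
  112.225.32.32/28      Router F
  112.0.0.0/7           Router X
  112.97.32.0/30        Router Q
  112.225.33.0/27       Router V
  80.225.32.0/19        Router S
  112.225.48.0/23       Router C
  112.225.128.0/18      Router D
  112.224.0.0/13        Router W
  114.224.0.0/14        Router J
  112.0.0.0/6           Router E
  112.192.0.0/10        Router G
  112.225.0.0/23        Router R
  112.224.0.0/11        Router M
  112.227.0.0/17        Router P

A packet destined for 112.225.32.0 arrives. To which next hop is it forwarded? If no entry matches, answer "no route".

Router W

Routes whose prefix contains 112.225.32.0:
  112.0.0.0/6 (112.0.0.0 - 115.255.255.255) -> Router E
  112.0.0.0/7 (112.0.0.0 - 113.255.255.255) -> Router X
  112.192.0.0/10 (112.192.0.0 - 112.255.255.255) -> Router G
  112.224.0.0/11 (112.224.0.0 - 112.255.255.255) -> Router M
  112.224.0.0/13 (112.224.0.0 - 112.231.255.255) -> Router W
More-specific entries that do NOT match:
  112.97.32.0/30 (112.97.32.0 - 112.97.32.3) does not contain 112.225.32.0
  112.225.32.32/28 (112.225.32.32 - 112.225.32.47) does not contain 112.225.32.0
  112.225.33.0/27 (112.225.33.0 - 112.225.33.31) does not contain 112.225.32.0
  112.225.48.0/23 (112.225.48.0 - 112.225.49.255) does not contain 112.225.32.0
  112.225.0.0/23 (112.225.0.0 - 112.225.1.255) does not contain 112.225.32.0
  80.225.32.0/19 (80.225.32.0 - 80.225.63.255) does not contain 112.225.32.0
  112.225.128.0/18 (112.225.128.0 - 112.225.191.255) does not contain 112.225.32.0
  112.227.0.0/17 (112.227.0.0 - 112.227.127.255) does not contain 112.225.32.0
  114.224.0.0/14 (114.224.0.0 - 114.227.255.255) does not contain 112.225.32.0
Longest matching prefix is /13 -> next hop Router W.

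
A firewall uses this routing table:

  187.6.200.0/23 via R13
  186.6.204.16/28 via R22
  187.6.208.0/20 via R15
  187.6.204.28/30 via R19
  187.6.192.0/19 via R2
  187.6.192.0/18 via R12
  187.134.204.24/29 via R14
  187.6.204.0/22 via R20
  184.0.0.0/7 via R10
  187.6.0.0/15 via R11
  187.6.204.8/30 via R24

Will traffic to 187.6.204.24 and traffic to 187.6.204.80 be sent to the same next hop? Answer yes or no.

yes

187.6.204.24: longest match 187.6.204.0/22 -> R20
187.6.204.80: longest match 187.6.204.0/22 -> R20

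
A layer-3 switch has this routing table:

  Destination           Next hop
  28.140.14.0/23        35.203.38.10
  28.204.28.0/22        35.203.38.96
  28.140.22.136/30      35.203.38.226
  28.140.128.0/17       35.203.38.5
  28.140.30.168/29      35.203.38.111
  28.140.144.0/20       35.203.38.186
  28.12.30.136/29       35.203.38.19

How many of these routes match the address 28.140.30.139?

No listed prefix contains 28.140.30.139.
Total matching entries: 0.

0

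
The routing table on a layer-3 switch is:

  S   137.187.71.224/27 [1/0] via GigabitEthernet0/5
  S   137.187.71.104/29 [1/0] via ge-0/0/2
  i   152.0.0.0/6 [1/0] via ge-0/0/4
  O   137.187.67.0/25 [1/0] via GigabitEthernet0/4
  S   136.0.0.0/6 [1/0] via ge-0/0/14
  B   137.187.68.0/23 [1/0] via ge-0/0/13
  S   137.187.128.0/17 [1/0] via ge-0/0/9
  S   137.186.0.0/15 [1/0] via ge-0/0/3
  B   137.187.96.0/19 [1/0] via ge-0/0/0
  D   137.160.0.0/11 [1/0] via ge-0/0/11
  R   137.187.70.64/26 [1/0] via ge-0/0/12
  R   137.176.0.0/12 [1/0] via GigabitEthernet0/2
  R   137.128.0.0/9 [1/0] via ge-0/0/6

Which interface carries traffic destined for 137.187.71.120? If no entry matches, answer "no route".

Routes whose prefix contains 137.187.71.120:
  136.0.0.0/6 (136.0.0.0 - 139.255.255.255) -> ge-0/0/14
  137.128.0.0/9 (137.128.0.0 - 137.255.255.255) -> ge-0/0/6
  137.160.0.0/11 (137.160.0.0 - 137.191.255.255) -> ge-0/0/11
  137.176.0.0/12 (137.176.0.0 - 137.191.255.255) -> GigabitEthernet0/2
  137.186.0.0/15 (137.186.0.0 - 137.187.255.255) -> ge-0/0/3
More-specific entries that do NOT match:
  137.187.71.104/29 (137.187.71.104 - 137.187.71.111) does not contain 137.187.71.120
  137.187.71.224/27 (137.187.71.224 - 137.187.71.255) does not contain 137.187.71.120
  137.187.70.64/26 (137.187.70.64 - 137.187.70.127) does not contain 137.187.71.120
  137.187.67.0/25 (137.187.67.0 - 137.187.67.127) does not contain 137.187.71.120
  137.187.68.0/23 (137.187.68.0 - 137.187.69.255) does not contain 137.187.71.120
  137.187.96.0/19 (137.187.96.0 - 137.187.127.255) does not contain 137.187.71.120
  137.187.128.0/17 (137.187.128.0 - 137.187.255.255) does not contain 137.187.71.120
Longest matching prefix is /15 -> interface ge-0/0/3.

ge-0/0/3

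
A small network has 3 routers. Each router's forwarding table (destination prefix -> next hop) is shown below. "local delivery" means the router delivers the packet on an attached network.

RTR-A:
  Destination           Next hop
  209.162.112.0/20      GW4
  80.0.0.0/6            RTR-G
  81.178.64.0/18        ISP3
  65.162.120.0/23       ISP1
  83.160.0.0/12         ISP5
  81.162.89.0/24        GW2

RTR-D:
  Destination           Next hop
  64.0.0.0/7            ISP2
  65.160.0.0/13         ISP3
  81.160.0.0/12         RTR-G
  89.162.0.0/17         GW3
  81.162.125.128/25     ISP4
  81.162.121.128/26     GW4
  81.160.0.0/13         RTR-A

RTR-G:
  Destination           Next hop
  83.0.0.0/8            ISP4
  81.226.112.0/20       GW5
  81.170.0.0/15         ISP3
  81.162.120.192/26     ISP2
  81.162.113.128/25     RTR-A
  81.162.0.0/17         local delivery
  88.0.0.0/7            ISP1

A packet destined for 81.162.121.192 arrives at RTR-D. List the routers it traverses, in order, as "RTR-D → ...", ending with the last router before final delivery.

At RTR-D: longest match for 81.162.121.192 is 81.160.0.0/13 -> RTR-A
At RTR-A: longest match for 81.162.121.192 is 80.0.0.0/6 -> RTR-G
At RTR-G: longest match for 81.162.121.192 is 81.162.0.0/17 -> local delivery

RTR-D → RTR-A → RTR-G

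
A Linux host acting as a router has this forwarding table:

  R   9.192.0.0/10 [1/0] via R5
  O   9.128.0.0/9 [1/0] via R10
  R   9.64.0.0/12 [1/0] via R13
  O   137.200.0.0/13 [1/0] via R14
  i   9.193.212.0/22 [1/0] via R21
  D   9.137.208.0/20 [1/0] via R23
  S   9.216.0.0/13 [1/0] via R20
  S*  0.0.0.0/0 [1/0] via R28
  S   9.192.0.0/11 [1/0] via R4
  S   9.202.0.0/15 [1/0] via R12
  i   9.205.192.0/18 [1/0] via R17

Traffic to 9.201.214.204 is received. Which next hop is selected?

Routes whose prefix contains 9.201.214.204:
  0.0.0.0/0 (default, matches everything) -> R28
  9.128.0.0/9 (9.128.0.0 - 9.255.255.255) -> R10
  9.192.0.0/10 (9.192.0.0 - 9.255.255.255) -> R5
  9.192.0.0/11 (9.192.0.0 - 9.223.255.255) -> R4
More-specific entries that do NOT match:
  9.193.212.0/22 (9.193.212.0 - 9.193.215.255) does not contain 9.201.214.204
  9.137.208.0/20 (9.137.208.0 - 9.137.223.255) does not contain 9.201.214.204
  9.205.192.0/18 (9.205.192.0 - 9.205.255.255) does not contain 9.201.214.204
  9.202.0.0/15 (9.202.0.0 - 9.203.255.255) does not contain 9.201.214.204
  137.200.0.0/13 (137.200.0.0 - 137.207.255.255) does not contain 9.201.214.204
  9.216.0.0/13 (9.216.0.0 - 9.223.255.255) does not contain 9.201.214.204
  9.64.0.0/12 (9.64.0.0 - 9.79.255.255) does not contain 9.201.214.204
Longest matching prefix is /11 -> next hop R4.

R4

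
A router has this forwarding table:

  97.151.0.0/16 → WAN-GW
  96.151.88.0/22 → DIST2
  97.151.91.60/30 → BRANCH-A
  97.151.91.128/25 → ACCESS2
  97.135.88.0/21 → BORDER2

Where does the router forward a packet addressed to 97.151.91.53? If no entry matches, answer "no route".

WAN-GW

Routes whose prefix contains 97.151.91.53:
  97.151.0.0/16 (97.151.0.0 - 97.151.255.255) -> WAN-GW
More-specific entries that do NOT match:
  97.151.91.60/30 (97.151.91.60 - 97.151.91.63) does not contain 97.151.91.53
  97.151.91.128/25 (97.151.91.128 - 97.151.91.255) does not contain 97.151.91.53
  96.151.88.0/22 (96.151.88.0 - 96.151.91.255) does not contain 97.151.91.53
  97.135.88.0/21 (97.135.88.0 - 97.135.95.255) does not contain 97.151.91.53
Longest matching prefix is /16 -> next hop WAN-GW.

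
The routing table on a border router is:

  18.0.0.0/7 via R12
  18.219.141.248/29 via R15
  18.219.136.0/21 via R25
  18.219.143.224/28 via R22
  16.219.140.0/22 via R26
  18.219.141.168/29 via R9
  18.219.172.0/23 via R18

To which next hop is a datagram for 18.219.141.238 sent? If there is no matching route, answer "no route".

Routes whose prefix contains 18.219.141.238:
  18.0.0.0/7 (18.0.0.0 - 19.255.255.255) -> R12
  18.219.136.0/21 (18.219.136.0 - 18.219.143.255) -> R25
More-specific entries that do NOT match:
  18.219.141.248/29 (18.219.141.248 - 18.219.141.255) does not contain 18.219.141.238
  18.219.141.168/29 (18.219.141.168 - 18.219.141.175) does not contain 18.219.141.238
  18.219.143.224/28 (18.219.143.224 - 18.219.143.239) does not contain 18.219.141.238
  18.219.172.0/23 (18.219.172.0 - 18.219.173.255) does not contain 18.219.141.238
  16.219.140.0/22 (16.219.140.0 - 16.219.143.255) does not contain 18.219.141.238
Longest matching prefix is /21 -> next hop R25.

R25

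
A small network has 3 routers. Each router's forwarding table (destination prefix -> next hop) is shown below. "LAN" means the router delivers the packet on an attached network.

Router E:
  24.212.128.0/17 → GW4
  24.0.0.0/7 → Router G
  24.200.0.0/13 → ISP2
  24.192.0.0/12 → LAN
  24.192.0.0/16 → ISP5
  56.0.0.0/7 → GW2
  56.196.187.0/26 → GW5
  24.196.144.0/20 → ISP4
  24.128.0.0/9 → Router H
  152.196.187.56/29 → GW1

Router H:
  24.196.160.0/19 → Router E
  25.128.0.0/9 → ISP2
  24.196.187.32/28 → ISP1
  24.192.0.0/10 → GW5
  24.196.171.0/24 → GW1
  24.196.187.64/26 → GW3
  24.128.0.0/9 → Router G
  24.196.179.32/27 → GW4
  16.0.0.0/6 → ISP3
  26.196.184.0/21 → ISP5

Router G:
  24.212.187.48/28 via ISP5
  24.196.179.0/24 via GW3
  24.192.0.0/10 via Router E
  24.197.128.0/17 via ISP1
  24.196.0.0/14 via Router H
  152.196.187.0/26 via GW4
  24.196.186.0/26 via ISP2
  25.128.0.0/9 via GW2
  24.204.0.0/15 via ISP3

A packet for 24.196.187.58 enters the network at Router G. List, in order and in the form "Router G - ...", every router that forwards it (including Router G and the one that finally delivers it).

Router G - Router H - Router E

At Router G: longest match for 24.196.187.58 is 24.196.0.0/14 -> Router H
At Router H: longest match for 24.196.187.58 is 24.196.160.0/19 -> Router E
At Router E: longest match for 24.196.187.58 is 24.192.0.0/12 -> LAN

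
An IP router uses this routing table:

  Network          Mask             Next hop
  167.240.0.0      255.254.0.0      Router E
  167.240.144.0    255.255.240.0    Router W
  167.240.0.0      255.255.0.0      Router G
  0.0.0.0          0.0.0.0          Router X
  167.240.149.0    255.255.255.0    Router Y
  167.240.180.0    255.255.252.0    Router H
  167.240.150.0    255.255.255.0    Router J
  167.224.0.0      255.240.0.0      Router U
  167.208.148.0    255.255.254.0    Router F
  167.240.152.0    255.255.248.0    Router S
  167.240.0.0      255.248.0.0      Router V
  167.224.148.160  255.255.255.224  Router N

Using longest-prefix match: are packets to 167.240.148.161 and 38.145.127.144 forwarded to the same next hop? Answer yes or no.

no

167.240.148.161: longest match 167.240.144.0/20 -> Router W
38.145.127.144: longest match 0.0.0.0/0 -> Router X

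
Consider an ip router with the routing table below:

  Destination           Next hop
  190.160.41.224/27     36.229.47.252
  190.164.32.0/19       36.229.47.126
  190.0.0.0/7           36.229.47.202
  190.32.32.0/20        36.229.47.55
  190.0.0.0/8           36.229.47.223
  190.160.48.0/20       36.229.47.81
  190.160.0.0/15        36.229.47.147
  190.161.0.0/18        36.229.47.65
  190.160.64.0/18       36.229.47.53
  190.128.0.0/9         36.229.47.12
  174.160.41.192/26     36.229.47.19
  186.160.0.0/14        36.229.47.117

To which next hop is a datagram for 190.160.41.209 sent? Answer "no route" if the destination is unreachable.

36.229.47.147

Routes whose prefix contains 190.160.41.209:
  190.0.0.0/7 (190.0.0.0 - 191.255.255.255) -> 36.229.47.202
  190.0.0.0/8 (190.0.0.0 - 190.255.255.255) -> 36.229.47.223
  190.128.0.0/9 (190.128.0.0 - 190.255.255.255) -> 36.229.47.12
  190.160.0.0/15 (190.160.0.0 - 190.161.255.255) -> 36.229.47.147
More-specific entries that do NOT match:
  190.160.41.224/27 (190.160.41.224 - 190.160.41.255) does not contain 190.160.41.209
  174.160.41.192/26 (174.160.41.192 - 174.160.41.255) does not contain 190.160.41.209
  190.32.32.0/20 (190.32.32.0 - 190.32.47.255) does not contain 190.160.41.209
  190.160.48.0/20 (190.160.48.0 - 190.160.63.255) does not contain 190.160.41.209
  190.164.32.0/19 (190.164.32.0 - 190.164.63.255) does not contain 190.160.41.209
  190.161.0.0/18 (190.161.0.0 - 190.161.63.255) does not contain 190.160.41.209
  190.160.64.0/18 (190.160.64.0 - 190.160.127.255) does not contain 190.160.41.209
Longest matching prefix is /15 -> next hop 36.229.47.147.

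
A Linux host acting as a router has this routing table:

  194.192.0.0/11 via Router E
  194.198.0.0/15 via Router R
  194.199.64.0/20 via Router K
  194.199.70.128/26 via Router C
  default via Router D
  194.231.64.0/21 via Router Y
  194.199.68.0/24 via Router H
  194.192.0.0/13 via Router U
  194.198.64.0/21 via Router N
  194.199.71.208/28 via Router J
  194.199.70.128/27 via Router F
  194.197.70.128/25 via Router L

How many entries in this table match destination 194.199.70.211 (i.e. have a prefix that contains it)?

5

Prefixes containing 194.199.70.211:
  0.0.0.0/0 (default, matches everything)
  194.192.0.0/11 (194.192.0.0 - 194.223.255.255)
  194.192.0.0/13 (194.192.0.0 - 194.199.255.255)
  194.198.0.0/15 (194.198.0.0 - 194.199.255.255)
  194.199.64.0/20 (194.199.64.0 - 194.199.79.255)
Total matching entries: 5.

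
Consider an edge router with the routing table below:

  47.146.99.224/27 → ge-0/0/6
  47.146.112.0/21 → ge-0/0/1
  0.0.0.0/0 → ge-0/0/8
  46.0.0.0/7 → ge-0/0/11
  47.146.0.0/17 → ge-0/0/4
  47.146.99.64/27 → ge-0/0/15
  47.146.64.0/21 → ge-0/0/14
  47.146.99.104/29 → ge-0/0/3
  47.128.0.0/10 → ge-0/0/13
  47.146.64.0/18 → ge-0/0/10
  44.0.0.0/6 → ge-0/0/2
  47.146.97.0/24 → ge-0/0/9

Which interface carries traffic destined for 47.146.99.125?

ge-0/0/10

Routes whose prefix contains 47.146.99.125:
  0.0.0.0/0 (default, matches everything) -> ge-0/0/8
  44.0.0.0/6 (44.0.0.0 - 47.255.255.255) -> ge-0/0/2
  46.0.0.0/7 (46.0.0.0 - 47.255.255.255) -> ge-0/0/11
  47.128.0.0/10 (47.128.0.0 - 47.191.255.255) -> ge-0/0/13
  47.146.0.0/17 (47.146.0.0 - 47.146.127.255) -> ge-0/0/4
  47.146.64.0/18 (47.146.64.0 - 47.146.127.255) -> ge-0/0/10
More-specific entries that do NOT match:
  47.146.99.104/29 (47.146.99.104 - 47.146.99.111) does not contain 47.146.99.125
  47.146.99.224/27 (47.146.99.224 - 47.146.99.255) does not contain 47.146.99.125
  47.146.99.64/27 (47.146.99.64 - 47.146.99.95) does not contain 47.146.99.125
  47.146.97.0/24 (47.146.97.0 - 47.146.97.255) does not contain 47.146.99.125
  47.146.112.0/21 (47.146.112.0 - 47.146.119.255) does not contain 47.146.99.125
  47.146.64.0/21 (47.146.64.0 - 47.146.71.255) does not contain 47.146.99.125
Longest matching prefix is /18 -> interface ge-0/0/10.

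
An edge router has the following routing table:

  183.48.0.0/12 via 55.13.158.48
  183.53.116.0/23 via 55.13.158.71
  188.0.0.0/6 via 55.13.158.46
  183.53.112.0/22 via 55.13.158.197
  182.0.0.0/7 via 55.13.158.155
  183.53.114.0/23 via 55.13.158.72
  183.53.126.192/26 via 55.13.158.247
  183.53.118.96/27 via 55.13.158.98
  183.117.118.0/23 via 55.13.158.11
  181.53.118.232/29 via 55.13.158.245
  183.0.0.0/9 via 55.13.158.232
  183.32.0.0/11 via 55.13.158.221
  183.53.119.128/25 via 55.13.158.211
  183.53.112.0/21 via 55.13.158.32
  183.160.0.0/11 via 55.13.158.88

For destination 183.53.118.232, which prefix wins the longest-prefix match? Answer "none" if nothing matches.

183.53.112.0/21

Entries matching 183.53.118.232:
  182.0.0.0/7 (182.0.0.0 - 183.255.255.255)
  183.0.0.0/9 (183.0.0.0 - 183.127.255.255)
  183.32.0.0/11 (183.32.0.0 - 183.63.255.255)
  183.48.0.0/12 (183.48.0.0 - 183.63.255.255)
  183.53.112.0/21 (183.53.112.0 - 183.53.119.255)
Most specific is 183.53.112.0/21.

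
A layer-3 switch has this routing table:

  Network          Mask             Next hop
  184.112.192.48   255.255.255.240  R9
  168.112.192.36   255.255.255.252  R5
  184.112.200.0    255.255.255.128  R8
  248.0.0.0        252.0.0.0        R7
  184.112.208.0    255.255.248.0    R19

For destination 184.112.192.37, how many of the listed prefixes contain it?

0

No listed prefix contains 184.112.192.37.
Total matching entries: 0.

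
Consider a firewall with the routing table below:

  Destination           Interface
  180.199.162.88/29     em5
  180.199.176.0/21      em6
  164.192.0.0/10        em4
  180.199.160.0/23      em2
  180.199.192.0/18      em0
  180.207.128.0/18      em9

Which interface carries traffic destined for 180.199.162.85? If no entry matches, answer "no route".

no route

No entry's prefix contains 180.199.162.85; there is no default route.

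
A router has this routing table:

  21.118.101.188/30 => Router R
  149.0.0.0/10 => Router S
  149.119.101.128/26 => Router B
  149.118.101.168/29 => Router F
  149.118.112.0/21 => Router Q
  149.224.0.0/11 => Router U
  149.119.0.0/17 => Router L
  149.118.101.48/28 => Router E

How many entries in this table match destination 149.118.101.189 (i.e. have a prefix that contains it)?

No listed prefix contains 149.118.101.189.
Total matching entries: 0.

0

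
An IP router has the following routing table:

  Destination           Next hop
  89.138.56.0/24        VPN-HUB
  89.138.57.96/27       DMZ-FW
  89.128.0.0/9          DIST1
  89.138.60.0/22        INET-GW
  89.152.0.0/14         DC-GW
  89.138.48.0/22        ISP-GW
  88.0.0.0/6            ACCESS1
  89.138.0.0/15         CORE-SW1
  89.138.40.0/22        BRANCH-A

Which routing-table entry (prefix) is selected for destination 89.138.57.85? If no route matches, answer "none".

Entries matching 89.138.57.85:
  88.0.0.0/6 (88.0.0.0 - 91.255.255.255)
  89.128.0.0/9 (89.128.0.0 - 89.255.255.255)
  89.138.0.0/15 (89.138.0.0 - 89.139.255.255)
Most specific is 89.138.0.0/15.

89.138.0.0/15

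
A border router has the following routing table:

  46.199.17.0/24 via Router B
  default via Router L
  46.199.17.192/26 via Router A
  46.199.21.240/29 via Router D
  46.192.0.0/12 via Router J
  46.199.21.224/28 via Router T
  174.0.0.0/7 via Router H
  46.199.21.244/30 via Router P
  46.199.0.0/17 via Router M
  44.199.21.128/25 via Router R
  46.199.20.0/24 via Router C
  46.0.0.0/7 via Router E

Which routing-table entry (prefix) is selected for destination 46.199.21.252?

46.199.0.0/17

Entries matching 46.199.21.252:
  0.0.0.0/0 (default, matches everything)
  46.0.0.0/7 (46.0.0.0 - 47.255.255.255)
  46.192.0.0/12 (46.192.0.0 - 46.207.255.255)
  46.199.0.0/17 (46.199.0.0 - 46.199.127.255)
Most specific is 46.199.0.0/17.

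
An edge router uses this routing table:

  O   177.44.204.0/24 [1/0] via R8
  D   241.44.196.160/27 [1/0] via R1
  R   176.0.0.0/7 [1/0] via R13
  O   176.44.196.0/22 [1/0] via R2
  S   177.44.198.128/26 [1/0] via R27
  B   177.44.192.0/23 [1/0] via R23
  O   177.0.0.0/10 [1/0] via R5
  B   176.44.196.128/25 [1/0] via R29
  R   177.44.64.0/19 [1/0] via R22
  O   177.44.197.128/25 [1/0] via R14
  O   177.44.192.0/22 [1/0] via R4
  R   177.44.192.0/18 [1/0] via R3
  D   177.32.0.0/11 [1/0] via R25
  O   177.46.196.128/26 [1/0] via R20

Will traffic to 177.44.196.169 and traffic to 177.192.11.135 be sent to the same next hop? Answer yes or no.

177.44.196.169: longest match 177.44.192.0/18 -> R3
177.192.11.135: longest match 176.0.0.0/7 -> R13

no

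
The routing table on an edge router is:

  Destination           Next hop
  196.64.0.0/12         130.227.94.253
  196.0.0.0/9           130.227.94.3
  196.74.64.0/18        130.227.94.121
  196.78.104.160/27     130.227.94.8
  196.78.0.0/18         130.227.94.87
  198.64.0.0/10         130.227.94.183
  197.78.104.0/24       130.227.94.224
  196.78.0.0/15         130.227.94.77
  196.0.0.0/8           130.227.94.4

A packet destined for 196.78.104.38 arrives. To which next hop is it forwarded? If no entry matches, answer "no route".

130.227.94.77

Routes whose prefix contains 196.78.104.38:
  196.0.0.0/8 (196.0.0.0 - 196.255.255.255) -> 130.227.94.4
  196.0.0.0/9 (196.0.0.0 - 196.127.255.255) -> 130.227.94.3
  196.64.0.0/12 (196.64.0.0 - 196.79.255.255) -> 130.227.94.253
  196.78.0.0/15 (196.78.0.0 - 196.79.255.255) -> 130.227.94.77
More-specific entries that do NOT match:
  196.78.104.160/27 (196.78.104.160 - 196.78.104.191) does not contain 196.78.104.38
  197.78.104.0/24 (197.78.104.0 - 197.78.104.255) does not contain 196.78.104.38
  196.74.64.0/18 (196.74.64.0 - 196.74.127.255) does not contain 196.78.104.38
  196.78.0.0/18 (196.78.0.0 - 196.78.63.255) does not contain 196.78.104.38
Longest matching prefix is /15 -> next hop 130.227.94.77.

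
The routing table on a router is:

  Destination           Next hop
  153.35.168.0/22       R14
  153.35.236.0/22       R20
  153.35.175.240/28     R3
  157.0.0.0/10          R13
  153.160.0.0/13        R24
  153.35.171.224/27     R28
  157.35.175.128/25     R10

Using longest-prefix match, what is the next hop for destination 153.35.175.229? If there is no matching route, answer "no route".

No entry's prefix contains 153.35.175.229; there is no default route.

no route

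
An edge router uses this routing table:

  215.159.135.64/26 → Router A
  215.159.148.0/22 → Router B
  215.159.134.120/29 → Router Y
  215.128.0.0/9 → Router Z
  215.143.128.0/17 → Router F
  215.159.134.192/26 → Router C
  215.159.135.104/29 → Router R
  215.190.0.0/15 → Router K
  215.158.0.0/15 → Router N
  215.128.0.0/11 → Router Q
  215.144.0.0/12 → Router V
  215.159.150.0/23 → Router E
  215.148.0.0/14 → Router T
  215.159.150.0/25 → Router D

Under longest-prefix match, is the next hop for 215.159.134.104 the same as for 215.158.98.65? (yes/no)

yes

215.159.134.104: longest match 215.158.0.0/15 -> Router N
215.158.98.65: longest match 215.158.0.0/15 -> Router N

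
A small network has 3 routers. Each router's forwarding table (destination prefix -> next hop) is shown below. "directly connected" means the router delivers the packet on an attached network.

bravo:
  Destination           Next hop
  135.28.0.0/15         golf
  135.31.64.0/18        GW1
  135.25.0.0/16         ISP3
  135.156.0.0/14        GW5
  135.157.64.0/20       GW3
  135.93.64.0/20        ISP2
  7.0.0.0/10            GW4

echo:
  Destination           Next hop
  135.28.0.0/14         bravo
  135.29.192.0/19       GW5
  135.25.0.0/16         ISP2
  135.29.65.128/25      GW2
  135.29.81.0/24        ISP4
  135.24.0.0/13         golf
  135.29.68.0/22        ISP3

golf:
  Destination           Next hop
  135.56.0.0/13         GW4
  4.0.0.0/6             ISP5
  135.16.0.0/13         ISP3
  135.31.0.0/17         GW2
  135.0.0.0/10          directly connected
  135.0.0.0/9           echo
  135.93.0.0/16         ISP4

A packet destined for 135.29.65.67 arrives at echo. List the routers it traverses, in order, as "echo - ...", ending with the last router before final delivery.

echo - bravo - golf

At echo: longest match for 135.29.65.67 is 135.28.0.0/14 -> bravo
At bravo: longest match for 135.29.65.67 is 135.28.0.0/15 -> golf
At golf: longest match for 135.29.65.67 is 135.0.0.0/10 -> directly connected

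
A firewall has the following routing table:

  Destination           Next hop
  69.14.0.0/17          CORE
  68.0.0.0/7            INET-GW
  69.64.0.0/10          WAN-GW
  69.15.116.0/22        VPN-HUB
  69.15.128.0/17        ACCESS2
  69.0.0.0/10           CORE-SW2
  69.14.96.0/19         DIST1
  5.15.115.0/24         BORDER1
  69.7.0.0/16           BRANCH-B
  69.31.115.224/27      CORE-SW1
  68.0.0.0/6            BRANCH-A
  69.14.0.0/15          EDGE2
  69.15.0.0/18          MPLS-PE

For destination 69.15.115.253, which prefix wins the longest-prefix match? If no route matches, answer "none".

Entries matching 69.15.115.253:
  68.0.0.0/6 (68.0.0.0 - 71.255.255.255)
  68.0.0.0/7 (68.0.0.0 - 69.255.255.255)
  69.0.0.0/10 (69.0.0.0 - 69.63.255.255)
  69.14.0.0/15 (69.14.0.0 - 69.15.255.255)
Most specific is 69.14.0.0/15.

69.14.0.0/15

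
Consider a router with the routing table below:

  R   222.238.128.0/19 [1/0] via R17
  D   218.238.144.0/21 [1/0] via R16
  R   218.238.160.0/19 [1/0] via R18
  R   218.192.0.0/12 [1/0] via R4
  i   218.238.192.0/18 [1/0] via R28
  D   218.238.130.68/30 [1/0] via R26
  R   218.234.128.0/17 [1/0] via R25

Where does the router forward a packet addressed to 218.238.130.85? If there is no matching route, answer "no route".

no route

No entry's prefix contains 218.238.130.85; there is no default route.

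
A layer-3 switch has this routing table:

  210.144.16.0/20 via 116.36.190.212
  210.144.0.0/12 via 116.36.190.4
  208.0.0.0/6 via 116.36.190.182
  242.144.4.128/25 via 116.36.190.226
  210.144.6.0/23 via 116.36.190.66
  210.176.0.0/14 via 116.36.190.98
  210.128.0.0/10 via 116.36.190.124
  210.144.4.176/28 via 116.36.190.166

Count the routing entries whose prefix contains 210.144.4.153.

3

Prefixes containing 210.144.4.153:
  208.0.0.0/6 (208.0.0.0 - 211.255.255.255)
  210.128.0.0/10 (210.128.0.0 - 210.191.255.255)
  210.144.0.0/12 (210.144.0.0 - 210.159.255.255)
Total matching entries: 3.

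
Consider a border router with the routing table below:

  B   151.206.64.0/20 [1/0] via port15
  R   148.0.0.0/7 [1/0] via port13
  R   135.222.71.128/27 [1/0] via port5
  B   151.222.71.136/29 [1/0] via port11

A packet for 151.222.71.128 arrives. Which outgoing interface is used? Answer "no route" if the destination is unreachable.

no route

No entry's prefix contains 151.222.71.128; there is no default route.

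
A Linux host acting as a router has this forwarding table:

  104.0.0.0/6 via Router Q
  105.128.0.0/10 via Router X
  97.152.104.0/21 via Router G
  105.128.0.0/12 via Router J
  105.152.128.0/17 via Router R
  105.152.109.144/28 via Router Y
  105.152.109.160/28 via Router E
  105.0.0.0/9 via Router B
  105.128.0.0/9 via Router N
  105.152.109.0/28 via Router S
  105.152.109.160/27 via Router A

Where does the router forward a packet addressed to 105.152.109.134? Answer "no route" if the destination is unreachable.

Router X

Routes whose prefix contains 105.152.109.134:
  104.0.0.0/6 (104.0.0.0 - 107.255.255.255) -> Router Q
  105.128.0.0/9 (105.128.0.0 - 105.255.255.255) -> Router N
  105.128.0.0/10 (105.128.0.0 - 105.191.255.255) -> Router X
More-specific entries that do NOT match:
  105.152.109.144/28 (105.152.109.144 - 105.152.109.159) does not contain 105.152.109.134
  105.152.109.160/28 (105.152.109.160 - 105.152.109.175) does not contain 105.152.109.134
  105.152.109.0/28 (105.152.109.0 - 105.152.109.15) does not contain 105.152.109.134
  105.152.109.160/27 (105.152.109.160 - 105.152.109.191) does not contain 105.152.109.134
  97.152.104.0/21 (97.152.104.0 - 97.152.111.255) does not contain 105.152.109.134
  105.152.128.0/17 (105.152.128.0 - 105.152.255.255) does not contain 105.152.109.134
  105.128.0.0/12 (105.128.0.0 - 105.143.255.255) does not contain 105.152.109.134
Longest matching prefix is /10 -> next hop Router X.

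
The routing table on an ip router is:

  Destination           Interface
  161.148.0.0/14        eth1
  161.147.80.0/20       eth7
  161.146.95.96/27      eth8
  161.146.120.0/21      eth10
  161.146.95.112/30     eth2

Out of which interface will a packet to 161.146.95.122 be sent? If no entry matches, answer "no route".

Routes whose prefix contains 161.146.95.122:
  161.146.95.96/27 (161.146.95.96 - 161.146.95.127) -> eth8
More-specific entries that do NOT match:
  161.146.95.112/30 (161.146.95.112 - 161.146.95.115) does not contain 161.146.95.122
Longest matching prefix is /27 -> interface eth8.

eth8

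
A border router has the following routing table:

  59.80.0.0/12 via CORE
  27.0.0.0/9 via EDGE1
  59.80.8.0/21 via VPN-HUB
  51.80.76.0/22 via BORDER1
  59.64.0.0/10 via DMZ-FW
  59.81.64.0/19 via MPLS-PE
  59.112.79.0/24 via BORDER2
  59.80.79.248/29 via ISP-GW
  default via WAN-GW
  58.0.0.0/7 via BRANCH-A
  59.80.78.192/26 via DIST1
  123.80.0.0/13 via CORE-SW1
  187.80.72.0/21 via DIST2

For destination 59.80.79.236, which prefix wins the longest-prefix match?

Entries matching 59.80.79.236:
  0.0.0.0/0 (default, matches everything)
  58.0.0.0/7 (58.0.0.0 - 59.255.255.255)
  59.64.0.0/10 (59.64.0.0 - 59.127.255.255)
  59.80.0.0/12 (59.80.0.0 - 59.95.255.255)
Most specific is 59.80.0.0/12.

59.80.0.0/12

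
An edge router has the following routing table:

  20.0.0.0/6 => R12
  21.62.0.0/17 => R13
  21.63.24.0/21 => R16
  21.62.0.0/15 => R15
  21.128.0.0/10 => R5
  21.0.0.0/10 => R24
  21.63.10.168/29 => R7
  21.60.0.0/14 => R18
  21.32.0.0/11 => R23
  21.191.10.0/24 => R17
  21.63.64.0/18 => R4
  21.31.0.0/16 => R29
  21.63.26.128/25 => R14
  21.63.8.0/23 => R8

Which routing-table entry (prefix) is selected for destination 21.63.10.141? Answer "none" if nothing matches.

Entries matching 21.63.10.141:
  20.0.0.0/6 (20.0.0.0 - 23.255.255.255)
  21.0.0.0/10 (21.0.0.0 - 21.63.255.255)
  21.32.0.0/11 (21.32.0.0 - 21.63.255.255)
  21.60.0.0/14 (21.60.0.0 - 21.63.255.255)
  21.62.0.0/15 (21.62.0.0 - 21.63.255.255)
Most specific is 21.62.0.0/15.

21.62.0.0/15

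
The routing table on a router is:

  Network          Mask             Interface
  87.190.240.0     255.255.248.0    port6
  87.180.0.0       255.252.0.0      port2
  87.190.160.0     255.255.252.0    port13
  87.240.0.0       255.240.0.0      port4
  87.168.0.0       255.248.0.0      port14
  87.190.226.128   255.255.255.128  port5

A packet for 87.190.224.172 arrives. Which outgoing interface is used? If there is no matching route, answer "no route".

no route

No entry's prefix contains 87.190.224.172; there is no default route.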